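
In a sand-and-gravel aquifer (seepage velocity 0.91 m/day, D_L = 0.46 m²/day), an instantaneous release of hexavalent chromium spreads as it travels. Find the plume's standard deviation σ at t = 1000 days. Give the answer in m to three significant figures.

30.3 m

Dispersive spreading gives a Gaussian with σ² = 2Dt; advection only shifts the center.
σ = √(2 × 0.46 × 1000) = 30.3 m.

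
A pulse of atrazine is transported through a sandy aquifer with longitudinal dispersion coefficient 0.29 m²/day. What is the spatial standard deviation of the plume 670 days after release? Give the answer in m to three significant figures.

19.7 m

Dispersive spreading gives a Gaussian with σ² = 2Dt; advection only shifts the center.
σ = √(2 × 0.29 × 670) = 19.7 m.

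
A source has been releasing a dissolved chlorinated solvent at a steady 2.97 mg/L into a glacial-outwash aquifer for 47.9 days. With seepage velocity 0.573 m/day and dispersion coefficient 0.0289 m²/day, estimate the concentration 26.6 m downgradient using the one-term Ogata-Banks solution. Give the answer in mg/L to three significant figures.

For a continuous step input, C/C₀ ≈ ½·erfc((x−vt)/(2√(Dt))).
vt = 0.573 × 47.9 = 27.4467 m and 2√(Dt) = 2√(0.0289 × 47.9) = 2.353 m.
Argument (x−vt)/(2√(Dt)) = (26.6 − 27.4467)/2.353 = -0.3598; ½·erfc(-0.3598) = 0.6946.
C = 2.97 × 0.6946 = 2.06 mg/L.

2.06 mg/L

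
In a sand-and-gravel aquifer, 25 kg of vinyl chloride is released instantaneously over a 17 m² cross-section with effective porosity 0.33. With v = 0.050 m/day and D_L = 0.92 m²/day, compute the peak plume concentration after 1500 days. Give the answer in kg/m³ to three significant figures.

0.0338 kg/m³

The peak of an instantaneous 1D plume sits at x = vt; there the Gaussian factor is 1 and C_max = M/(n_e·A·√(4πDt)), where n_e·A is the pore area the mass is dissolved in.
√(4πDt) = √(4π × 0.92 × 1500) = 131.7 m, so C_max = 25/(0.33 × 17 × 131.7) = 0.0338 kg/m³.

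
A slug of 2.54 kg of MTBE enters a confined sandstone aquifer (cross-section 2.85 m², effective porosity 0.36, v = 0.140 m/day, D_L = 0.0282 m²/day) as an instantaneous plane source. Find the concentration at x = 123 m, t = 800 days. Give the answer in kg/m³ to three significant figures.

For an instantaneous plane source, C(x,t) = M/(n_e·A·√(4πDt)) · exp(−(x−vt)²/(4Dt)), with n_e·A the pore (flow) area.
Plume center vt = 0.140 × 800 = 112 m, so the well at 123 m is 11 m downgradient of the peak.
√(4πDt) = 16.84 m, giving peak height M/(n_e·A·√(4πDt)) = 2.54/(0.36 × 2.85 × 16.84) = 0.1470 kg/m³.
(x−vt)²/(4Dt) = (11)²/(4 × 0.0282 × 800) = 1.341; exp(−1.341) = 0.2616.
C = 0.1470 × 0.2616 = 0.0385 kg/m³.

0.0385 kg/m³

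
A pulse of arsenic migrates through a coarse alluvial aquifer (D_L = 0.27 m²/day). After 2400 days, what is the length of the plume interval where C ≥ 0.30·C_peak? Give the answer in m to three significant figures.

The plume is Gaussian with σ = √(2Dt) = √(2 × 0.27 × 2400) = 36.00 m.
C/C_peak = exp(−Δx²/(2σ²)) = 0.30 ⇒ Δx = σ·√(−2 ln 0.30) = 36.00 × 1.552 = 55.87 m.
Width = 2Δx = 112 m.

112 m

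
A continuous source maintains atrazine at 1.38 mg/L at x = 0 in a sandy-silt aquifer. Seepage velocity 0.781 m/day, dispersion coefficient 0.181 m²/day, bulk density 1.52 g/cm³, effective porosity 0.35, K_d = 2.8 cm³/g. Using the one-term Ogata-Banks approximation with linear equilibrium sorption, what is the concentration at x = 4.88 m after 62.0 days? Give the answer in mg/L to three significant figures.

Retardation factor R = 1 + ρ_b·K_d/n = 1 + 1.52 × 2.8/0.35 = 13.16.
Sorption retards both mechanisms: v_R = v/R = 0.05935 m/day, D_R = D/R = 0.01375 m²/day.
v_R·t = 0.05935 × 62.0 = 3.6797 m; 2√(D_R t) = 1.847 m; argument = (4.88 − 3.6797)/1.847 = 0.6499.
C = C₀ × ½·erfc(0.6499) = 1.38 × 0.1790 = 0.247 mg/L.

0.247 mg/L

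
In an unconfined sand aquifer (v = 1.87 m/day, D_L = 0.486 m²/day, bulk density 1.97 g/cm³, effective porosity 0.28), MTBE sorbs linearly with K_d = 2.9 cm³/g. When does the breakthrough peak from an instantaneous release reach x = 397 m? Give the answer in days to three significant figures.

4540 days

Retardation factor R = 1 + ρ_b·K_d/n = 1 + 1.97 × 2.9/0.28 = 21.40.
Sorption retards both mechanisms: v_R = v/R = 0.08738 m/day, D_R = D/R = 0.02271 m²/day.
Peak time from v_R²t² + 2D_R t − x² = 0: t = (√(D_R² + v_R²x²) − D_R)/v_R².
√(D_R² + v_R²x²) = √(0.02271² + 0.08738² × 397²) = 34.69; v_R² = 0.007635.
t = (34.69 − 0.02271)/0.007635 = 4540 days.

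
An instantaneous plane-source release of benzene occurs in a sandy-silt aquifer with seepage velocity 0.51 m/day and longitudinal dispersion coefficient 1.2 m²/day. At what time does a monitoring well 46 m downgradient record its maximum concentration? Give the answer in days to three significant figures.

85.7 days

For the 1D instantaneous-source solution, setting ∂C/∂t = 0 at fixed x gives v²t² + 2Dt − x² = 0, so t = (√(D² + v²x²) − D)/v².
√(D² + v²x²) = √(1.2² + 0.51² × 46²) = 23.49; v² = 0.2601.
t = (23.49 − 1.2)/0.2601 = 85.7 days (vs. the pure-advection estimate x/v = 90.2 d).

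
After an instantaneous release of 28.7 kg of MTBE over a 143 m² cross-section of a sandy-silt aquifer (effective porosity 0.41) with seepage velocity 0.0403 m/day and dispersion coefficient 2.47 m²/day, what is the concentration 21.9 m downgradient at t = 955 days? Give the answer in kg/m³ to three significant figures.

For an instantaneous plane source, C(x,t) = M/(n_e·A·√(4πDt)) · exp(−(x−vt)²/(4Dt)), with n_e·A the pore (flow) area.
Plume center vt = 0.0403 × 955 = 38.4865 m, so the well at 21.9 m is 16.5865 m upgradient of the peak.
√(4πDt) = 172.2 m, giving peak height M/(n_e·A·√(4πDt)) = 28.7/(0.41 × 143 × 172.2) = 0.002843 kg/m³.
(x−vt)²/(4Dt) = (-16.5865)²/(4 × 2.47 × 955) = 0.02916; exp(−0.02916) = 0.9713.
C = 0.002843 × 0.9713 = 0.00276 kg/m³.

0.00276 kg/m³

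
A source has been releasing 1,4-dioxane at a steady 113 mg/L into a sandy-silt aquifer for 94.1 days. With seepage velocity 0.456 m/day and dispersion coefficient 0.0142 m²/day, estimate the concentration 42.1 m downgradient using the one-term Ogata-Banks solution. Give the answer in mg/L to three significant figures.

For a continuous step input, C/C₀ ≈ ½·erfc((x−vt)/(2√(Dt))).
vt = 0.456 × 94.1 = 42.9096 m and 2√(Dt) = 2√(0.0142 × 94.1) = 2.312 m.
Argument (x−vt)/(2√(Dt)) = (42.1 − 42.9096)/2.312 = -0.3502; ½·erfc(-0.3502) = 0.6898.
C = 113 × 0.6898 = 77.9 mg/L.

77.9 mg/L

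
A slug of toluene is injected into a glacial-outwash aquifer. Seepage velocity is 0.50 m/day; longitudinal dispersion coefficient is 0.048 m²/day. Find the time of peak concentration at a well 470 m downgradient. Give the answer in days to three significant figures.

For the 1D instantaneous-source solution, setting ∂C/∂t = 0 at fixed x gives v²t² + 2Dt − x² = 0, so t = (√(D² + v²x²) − D)/v².
√(D² + v²x²) = √(0.048² + 0.50² × 470²) = 235.0; v² = 0.25.
t = (235.0 − 0.048)/0.25 = 940 days (vs. the pure-advection estimate x/v = 940 d).

940 days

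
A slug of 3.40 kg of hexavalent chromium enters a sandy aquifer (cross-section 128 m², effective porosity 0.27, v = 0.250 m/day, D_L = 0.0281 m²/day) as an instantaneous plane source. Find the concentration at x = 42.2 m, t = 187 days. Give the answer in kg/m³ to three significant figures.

0.00452 kg/m³

For an instantaneous plane source, C(x,t) = M/(n_e·A·√(4πDt)) · exp(−(x−vt)²/(4Dt)), with n_e·A the pore (flow) area.
Plume center vt = 0.250 × 187 = 46.75 m, so the well at 42.2 m is 4.55 m upgradient of the peak.
√(4πDt) = 8.126 m, giving peak height M/(n_e·A·√(4πDt)) = 3.40/(0.27 × 128 × 8.126) = 0.01211 kg/m³.
(x−vt)²/(4Dt) = (-4.55)²/(4 × 0.0281 × 187) = 0.9850; exp(−0.9850) = 0.3734.
C = 0.01211 × 0.3734 = 0.00452 kg/m³.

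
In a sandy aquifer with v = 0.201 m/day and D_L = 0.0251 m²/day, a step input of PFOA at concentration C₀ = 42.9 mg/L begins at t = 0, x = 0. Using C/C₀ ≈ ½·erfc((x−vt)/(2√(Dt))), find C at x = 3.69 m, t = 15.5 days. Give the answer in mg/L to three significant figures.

11.0 mg/L

For a continuous step input, C/C₀ ≈ ½·erfc((x−vt)/(2√(Dt))).
vt = 0.201 × 15.5 = 3.1155 m and 2√(Dt) = 2√(0.0251 × 15.5) = 1.247 m.
Argument (x−vt)/(2√(Dt)) = (3.69 − 3.1155)/1.247 = 0.4607; ½·erfc(0.4607) = 0.2574.
C = 42.9 × 0.2574 = 11.0 mg/L.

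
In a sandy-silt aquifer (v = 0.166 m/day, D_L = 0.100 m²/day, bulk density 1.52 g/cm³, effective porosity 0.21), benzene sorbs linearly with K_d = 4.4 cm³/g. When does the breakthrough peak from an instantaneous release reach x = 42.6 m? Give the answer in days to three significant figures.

Retardation factor R = 1 + ρ_b·K_d/n = 1 + 1.52 × 4.4/0.21 = 32.85.
Sorption retards both mechanisms: v_R = v/R = 0.005053 m/day, D_R = D/R = 0.003044 m²/day.
Peak time from v_R²t² + 2D_R t − x² = 0: t = (√(D_R² + v_R²x²) − D_R)/v_R².
√(D_R² + v_R²x²) = √(0.003044² + 0.005053² × 42.6²) = 0.2153; v_R² = 2.553e-05.
t = (0.2153 − 0.003044)/2.553e-05 = 8310 days.

8310 days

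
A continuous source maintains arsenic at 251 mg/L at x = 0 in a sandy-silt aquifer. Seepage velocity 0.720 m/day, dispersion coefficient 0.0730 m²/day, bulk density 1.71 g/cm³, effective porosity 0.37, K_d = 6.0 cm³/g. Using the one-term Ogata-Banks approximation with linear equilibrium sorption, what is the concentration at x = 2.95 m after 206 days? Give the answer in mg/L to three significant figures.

Retardation factor R = 1 + ρ_b·K_d/n = 1 + 1.71 × 6.0/0.37 = 28.73.
Sorption retards both mechanisms: v_R = v/R = 0.02506 m/day, D_R = D/R = 0.002541 m²/day.
v_R·t = 0.02506 × 206 = 5.16236 m; 2√(D_R t) = 1.447 m; argument = (2.95 − 5.16236)/1.447 = -1.529.
C = C₀ × ½·erfc(-1.529) = 251 × 0.9847 = 247 mg/L.

247 mg/L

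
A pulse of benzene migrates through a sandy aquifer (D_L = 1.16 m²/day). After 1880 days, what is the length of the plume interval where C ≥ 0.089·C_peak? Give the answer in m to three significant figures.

291 m

The plume is Gaussian with σ = √(2Dt) = √(2 × 1.16 × 1880) = 66.04 m.
C/C_peak = exp(−Δx²/(2σ²)) = 0.089 ⇒ Δx = σ·√(−2 ln 0.089) = 66.04 × 2.200 = 145.3 m.
Width = 2Δx = 291 m.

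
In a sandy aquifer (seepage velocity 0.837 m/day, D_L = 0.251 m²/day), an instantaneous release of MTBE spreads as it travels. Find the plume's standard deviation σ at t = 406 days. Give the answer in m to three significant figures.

14.3 m

Dispersive spreading gives a Gaussian with σ² = 2Dt; advection only shifts the center.
σ = √(2 × 0.251 × 406) = 14.3 m.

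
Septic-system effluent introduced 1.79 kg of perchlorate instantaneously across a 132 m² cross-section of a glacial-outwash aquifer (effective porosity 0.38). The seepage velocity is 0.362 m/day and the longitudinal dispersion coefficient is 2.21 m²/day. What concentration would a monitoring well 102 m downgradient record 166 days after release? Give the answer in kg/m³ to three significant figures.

0.000159 kg/m³

For an instantaneous plane source, C(x,t) = M/(n_e·A·√(4πDt)) · exp(−(x−vt)²/(4Dt)), with n_e·A the pore (flow) area.
Plume center vt = 0.362 × 166 = 60.092 m, so the well at 102 m is 41.908 m downgradient of the peak.
√(4πDt) = 67.90 m, giving peak height M/(n_e·A·√(4πDt)) = 1.79/(0.38 × 132 × 67.90) = 0.0005256 kg/m³.
(x−vt)²/(4Dt) = (41.908)²/(4 × 2.21 × 166) = 1.197; exp(−1.197) = 0.3021.
C = 0.0005256 × 0.3021 = 0.000159 kg/m³.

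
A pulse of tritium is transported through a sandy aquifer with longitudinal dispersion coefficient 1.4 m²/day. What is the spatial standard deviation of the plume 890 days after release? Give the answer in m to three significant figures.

49.9 m

Dispersive spreading gives a Gaussian with σ² = 2Dt; advection only shifts the center.
σ = √(2 × 1.4 × 890) = 49.9 m.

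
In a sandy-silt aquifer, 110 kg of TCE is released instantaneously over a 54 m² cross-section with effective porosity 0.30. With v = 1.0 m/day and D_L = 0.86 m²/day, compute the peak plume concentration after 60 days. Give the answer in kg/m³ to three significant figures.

The peak of an instantaneous 1D plume sits at x = vt; there the Gaussian factor is 1 and C_max = M/(n_e·A·√(4πDt)), where n_e·A is the pore area the mass is dissolved in.
√(4πDt) = √(4π × 0.86 × 60) = 25.46 m, so C_max = 110/(0.30 × 54 × 25.46) = 0.267 kg/m³.

0.267 kg/m³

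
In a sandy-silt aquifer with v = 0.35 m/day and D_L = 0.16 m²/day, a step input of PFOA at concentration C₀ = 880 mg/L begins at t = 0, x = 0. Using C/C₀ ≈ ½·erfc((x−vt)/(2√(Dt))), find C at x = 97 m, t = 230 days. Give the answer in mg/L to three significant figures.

24.0 mg/L

For a continuous step input, C/C₀ ≈ ½·erfc((x−vt)/(2√(Dt))).
vt = 0.35 × 230 = 80.5 m and 2√(Dt) = 2√(0.16 × 230) = 12.13 m.
Argument (x−vt)/(2√(Dt)) = (97 − 80.5)/12.13 = 1.360; ½·erfc(1.360) = 0.02722.
C = 880 × 0.02722 = 24.0 mg/L.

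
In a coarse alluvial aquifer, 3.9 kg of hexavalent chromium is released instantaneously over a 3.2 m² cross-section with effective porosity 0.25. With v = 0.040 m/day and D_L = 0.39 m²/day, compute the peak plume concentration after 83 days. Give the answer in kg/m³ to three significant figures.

0.242 kg/m³

The peak of an instantaneous 1D plume sits at x = vt; there the Gaussian factor is 1 and C_max = M/(n_e·A·√(4πDt)), where n_e·A is the pore area the mass is dissolved in.
√(4πDt) = √(4π × 0.39 × 83) = 20.17 m, so C_max = 3.9/(0.25 × 3.2 × 20.17) = 0.242 kg/m³.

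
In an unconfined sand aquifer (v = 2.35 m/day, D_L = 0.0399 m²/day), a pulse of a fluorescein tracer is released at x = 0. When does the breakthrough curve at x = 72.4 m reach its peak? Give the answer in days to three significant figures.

30.8 days

For the 1D instantaneous-source solution, setting ∂C/∂t = 0 at fixed x gives v²t² + 2Dt − x² = 0, so t = (√(D² + v²x²) − D)/v².
√(D² + v²x²) = √(0.0399² + 2.35² × 72.4²) = 170.1; v² = 5.5225.
t = (170.1 − 0.0399)/5.5225 = 30.8 days (vs. the pure-advection estimate x/v = 30.8 d).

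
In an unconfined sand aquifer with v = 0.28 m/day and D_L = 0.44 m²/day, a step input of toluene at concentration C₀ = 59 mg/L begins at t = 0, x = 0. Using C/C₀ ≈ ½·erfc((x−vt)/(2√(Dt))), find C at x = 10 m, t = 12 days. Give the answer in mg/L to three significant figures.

For a continuous step input, C/C₀ ≈ ½·erfc((x−vt)/(2√(Dt))).
vt = 0.28 × 12 = 3.36 m and 2√(Dt) = 2√(0.44 × 12) = 4.596 m.
Argument (x−vt)/(2√(Dt)) = (10 − 3.36)/4.596 = 1.445; ½·erfc(1.445) = 0.02050.
C = 59 × 0.02050 = 1.21 mg/L.

1.21 mg/L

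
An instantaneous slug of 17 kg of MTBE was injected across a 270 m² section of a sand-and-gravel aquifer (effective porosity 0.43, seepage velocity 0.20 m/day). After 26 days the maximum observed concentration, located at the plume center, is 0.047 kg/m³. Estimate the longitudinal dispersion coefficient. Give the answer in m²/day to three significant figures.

0.0297 m²/day

At the plume center C_max = M/(n_e·A·√(4πDt)), so D = M²/(4πt·(n_e·A·C_max)²).
n_e·A·C_max = 0.43 × 270 × 0.047 = 5.457 kg/m.
D = 17²/(4π × 26 × 5.457²) = 0.0297 m²/day.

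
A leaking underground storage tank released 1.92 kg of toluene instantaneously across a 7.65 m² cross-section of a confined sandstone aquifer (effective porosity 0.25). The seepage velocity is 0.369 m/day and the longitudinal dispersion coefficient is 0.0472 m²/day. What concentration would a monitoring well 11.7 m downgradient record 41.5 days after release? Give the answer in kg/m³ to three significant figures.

0.0382 kg/m³

For an instantaneous plane source, C(x,t) = M/(n_e·A·√(4πDt)) · exp(−(x−vt)²/(4Dt)), with n_e·A the pore (flow) area.
Plume center vt = 0.369 × 41.5 = 15.3135 m, so the well at 11.7 m is 3.6135 m upgradient of the peak.
√(4πDt) = 4.961 m, giving peak height M/(n_e·A·√(4πDt)) = 1.92/(0.25 × 7.65 × 4.961) = 0.2024 kg/m³.
(x−vt)²/(4Dt) = (-3.6135)²/(4 × 0.0472 × 41.5) = 1.667; exp(−1.667) = 0.1888.
C = 0.2024 × 0.1888 = 0.0382 kg/m³.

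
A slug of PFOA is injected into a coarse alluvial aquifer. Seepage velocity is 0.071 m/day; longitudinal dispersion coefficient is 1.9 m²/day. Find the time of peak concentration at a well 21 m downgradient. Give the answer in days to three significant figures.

For the 1D instantaneous-source solution, setting ∂C/∂t = 0 at fixed x gives v²t² + 2Dt − x² = 0, so t = (√(D² + v²x²) − D)/v².
√(D² + v²x²) = √(1.9² + 0.071² × 21²) = 2.415; v² = 0.005041.
t = (2.415 − 1.9)/0.005041 = 102 days (vs. the pure-advection estimate x/v = 296 d).

102 days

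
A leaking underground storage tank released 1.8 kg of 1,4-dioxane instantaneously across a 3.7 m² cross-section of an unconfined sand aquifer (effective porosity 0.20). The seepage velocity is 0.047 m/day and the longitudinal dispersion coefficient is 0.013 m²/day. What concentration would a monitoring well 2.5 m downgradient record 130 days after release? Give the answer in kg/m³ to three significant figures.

0.0768 kg/m³

For an instantaneous plane source, C(x,t) = M/(n_e·A·√(4πDt)) · exp(−(x−vt)²/(4Dt)), with n_e·A the pore (flow) area.
Plume center vt = 0.047 × 130 = 6.11 m, so the well at 2.5 m is 3.61 m upgradient of the peak.
√(4πDt) = 4.608 m, giving peak height M/(n_e·A·√(4πDt)) = 1.8/(0.20 × 3.7 × 4.608) = 0.5279 kg/m³.
(x−vt)²/(4Dt) = (-3.61)²/(4 × 0.013 × 130) = 1.928; exp(−1.928) = 0.1454.
C = 0.5279 × 0.1454 = 0.0768 kg/m³.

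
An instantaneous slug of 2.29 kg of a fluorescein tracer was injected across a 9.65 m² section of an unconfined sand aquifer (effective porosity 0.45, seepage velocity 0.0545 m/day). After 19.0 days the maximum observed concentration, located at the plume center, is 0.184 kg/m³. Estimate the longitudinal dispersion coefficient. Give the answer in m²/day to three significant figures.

0.0344 m²/day

At the plume center C_max = M/(n_e·A·√(4πDt)), so D = M²/(4πt·(n_e·A·C_max)²).
n_e·A·C_max = 0.45 × 9.65 × 0.184 = 0.7990 kg/m.
D = 2.29²/(4π × 19.0 × 0.7990²) = 0.0344 m²/day.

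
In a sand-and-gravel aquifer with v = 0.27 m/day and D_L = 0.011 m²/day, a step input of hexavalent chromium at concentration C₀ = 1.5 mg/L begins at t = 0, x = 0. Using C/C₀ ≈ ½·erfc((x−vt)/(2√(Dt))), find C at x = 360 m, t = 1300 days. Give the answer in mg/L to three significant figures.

0.0693 mg/L

For a continuous step input, C/C₀ ≈ ½·erfc((x−vt)/(2√(Dt))).
vt = 0.27 × 1300 = 351 m and 2√(Dt) = 2√(0.011 × 1300) = 7.563 m.
Argument (x−vt)/(2√(Dt)) = (360 − 351)/7.563 = 1.190; ½·erfc(1.190) = 0.04620.
C = 1.5 × 0.04620 = 0.0693 mg/L.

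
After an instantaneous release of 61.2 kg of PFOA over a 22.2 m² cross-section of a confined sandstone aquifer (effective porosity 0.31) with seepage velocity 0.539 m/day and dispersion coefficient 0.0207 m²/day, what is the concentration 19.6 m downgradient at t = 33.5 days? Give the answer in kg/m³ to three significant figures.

For an instantaneous plane source, C(x,t) = M/(n_e·A·√(4πDt)) · exp(−(x−vt)²/(4Dt)), with n_e·A the pore (flow) area.
Plume center vt = 0.539 × 33.5 = 18.0565 m, so the well at 19.6 m is 1.5435 m downgradient of the peak.
√(4πDt) = 2.952 m, giving peak height M/(n_e·A·√(4πDt)) = 61.2/(0.31 × 22.2 × 2.952) = 3.012 kg/m³.
(x−vt)²/(4Dt) = (1.5435)²/(4 × 0.0207 × 33.5) = 0.8589; exp(−0.8589) = 0.4236.
C = 3.012 × 0.4236 = 1.28 kg/m³.

1.28 kg/m³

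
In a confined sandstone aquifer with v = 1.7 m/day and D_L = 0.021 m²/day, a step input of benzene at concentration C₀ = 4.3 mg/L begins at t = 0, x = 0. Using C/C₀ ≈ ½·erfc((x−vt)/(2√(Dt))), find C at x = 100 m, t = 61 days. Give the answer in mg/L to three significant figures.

4.26 mg/L

For a continuous step input, C/C₀ ≈ ½·erfc((x−vt)/(2√(Dt))).
vt = 1.7 × 61 = 103.7 m and 2√(Dt) = 2√(0.021 × 61) = 2.264 m.
Argument (x−vt)/(2√(Dt)) = (100 − 103.7)/2.264 = -1.634; ½·erfc(-1.634) = 0.9896.
C = 4.3 × 0.9896 = 4.26 mg/L.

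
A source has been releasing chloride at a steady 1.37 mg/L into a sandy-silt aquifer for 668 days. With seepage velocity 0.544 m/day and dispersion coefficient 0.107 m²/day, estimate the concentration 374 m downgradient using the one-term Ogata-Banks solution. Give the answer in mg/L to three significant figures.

For a continuous step input, C/C₀ ≈ ½·erfc((x−vt)/(2√(Dt))).
vt = 0.544 × 668 = 363.392 m and 2√(Dt) = 2√(0.107 × 668) = 16.91 m.
Argument (x−vt)/(2√(Dt)) = (374 − 363.392)/16.91 = 0.6273; ½·erfc(0.6273) = 0.1875.
C = 1.37 × 0.1875 = 0.257 mg/L.

0.257 mg/L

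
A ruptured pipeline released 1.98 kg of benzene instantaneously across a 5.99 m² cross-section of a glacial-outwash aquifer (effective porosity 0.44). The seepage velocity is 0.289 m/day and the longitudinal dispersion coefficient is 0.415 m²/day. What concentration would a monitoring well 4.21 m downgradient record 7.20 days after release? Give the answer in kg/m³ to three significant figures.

0.0839 kg/m³

For an instantaneous plane source, C(x,t) = M/(n_e·A·√(4πDt)) · exp(−(x−vt)²/(4Dt)), with n_e·A the pore (flow) area.
Plume center vt = 0.289 × 7.20 = 2.0808 m, so the well at 4.21 m is 2.1292 m downgradient of the peak.
√(4πDt) = 6.128 m, giving peak height M/(n_e·A·√(4πDt)) = 1.98/(0.44 × 5.99 × 6.128) = 0.1226 kg/m³.
(x−vt)²/(4Dt) = (2.1292)²/(4 × 0.415 × 7.20) = 0.3793; exp(−0.3793) = 0.6843.
C = 0.1226 × 0.6843 = 0.0839 kg/m³.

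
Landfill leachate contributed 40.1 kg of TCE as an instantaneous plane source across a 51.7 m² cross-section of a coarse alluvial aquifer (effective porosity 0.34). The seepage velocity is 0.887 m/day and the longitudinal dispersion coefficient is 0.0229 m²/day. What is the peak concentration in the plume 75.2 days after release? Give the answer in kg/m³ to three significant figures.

0.490 kg/m³

The peak of an instantaneous 1D plume sits at x = vt; there the Gaussian factor is 1 and C_max = M/(n_e·A·√(4πDt)), where n_e·A is the pore area the mass is dissolved in.
√(4πDt) = √(4π × 0.0229 × 75.2) = 4.652 m, so C_max = 40.1/(0.34 × 51.7 × 4.652) = 0.490 kg/m³.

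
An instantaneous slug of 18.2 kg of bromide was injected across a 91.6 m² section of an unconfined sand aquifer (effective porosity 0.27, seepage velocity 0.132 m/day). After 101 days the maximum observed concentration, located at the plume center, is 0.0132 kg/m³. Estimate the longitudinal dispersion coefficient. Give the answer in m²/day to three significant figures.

2.45 m²/day

At the plume center C_max = M/(n_e·A·√(4πDt)), so D = M²/(4πt·(n_e·A·C_max)²).
n_e·A·C_max = 0.27 × 91.6 × 0.0132 = 0.3265 kg/m.
D = 18.2²/(4π × 101 × 0.3265²) = 2.45 m²/day.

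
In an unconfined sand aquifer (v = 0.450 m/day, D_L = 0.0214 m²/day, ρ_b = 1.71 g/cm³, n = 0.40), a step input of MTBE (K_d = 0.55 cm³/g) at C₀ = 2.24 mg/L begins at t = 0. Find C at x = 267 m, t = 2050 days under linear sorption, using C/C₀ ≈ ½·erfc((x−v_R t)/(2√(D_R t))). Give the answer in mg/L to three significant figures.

2.12 mg/L

Retardation factor R = 1 + ρ_b·K_d/n = 1 + 1.71 × 0.55/0.40 = 3.351.
Sorption retards both mechanisms: v_R = v/R = 0.1343 m/day, D_R = D/R = 0.006386 m²/day.
v_R·t = 0.1343 × 2050 = 275.315 m; 2√(D_R t) = 7.236 m; argument = (267 − 275.315)/7.236 = -1.149.
C = C₀ × ½·erfc(-1.149) = 2.24 × 0.9479 = 2.12 mg/L.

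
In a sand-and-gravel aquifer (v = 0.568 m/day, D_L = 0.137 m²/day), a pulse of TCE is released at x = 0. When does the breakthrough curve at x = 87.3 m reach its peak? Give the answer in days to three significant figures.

153 days

For the 1D instantaneous-source solution, setting ∂C/∂t = 0 at fixed x gives v²t² + 2Dt − x² = 0, so t = (√(D² + v²x²) − D)/v².
√(D² + v²x²) = √(0.137² + 0.568² × 87.3²) = 49.59; v² = 0.322624.
t = (49.59 − 0.137)/0.322624 = 153 days (vs. the pure-advection estimate x/v = 154 d).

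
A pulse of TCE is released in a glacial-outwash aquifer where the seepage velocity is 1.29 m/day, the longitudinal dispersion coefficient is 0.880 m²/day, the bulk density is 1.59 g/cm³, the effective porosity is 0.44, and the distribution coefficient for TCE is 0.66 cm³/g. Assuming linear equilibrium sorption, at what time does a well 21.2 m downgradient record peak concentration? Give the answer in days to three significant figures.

Retardation factor R = 1 + ρ_b·K_d/n = 1 + 1.59 × 0.66/0.44 = 3.385.
Sorption retards both mechanisms: v_R = v/R = 0.3811 m/day, D_R = D/R = 0.2600 m²/day.
Peak time from v_R²t² + 2D_R t − x² = 0: t = (√(D_R² + v_R²x²) − D_R)/v_R².
√(D_R² + v_R²x²) = √(0.2600² + 0.3811² × 21.2²) = 8.084; v_R² = 0.1452.
t = (8.084 − 0.2600)/0.1452 = 53.9 days.

53.9 days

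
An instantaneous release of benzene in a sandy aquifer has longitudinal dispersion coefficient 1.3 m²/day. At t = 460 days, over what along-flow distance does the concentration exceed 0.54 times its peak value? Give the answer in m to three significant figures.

The plume is Gaussian with σ = √(2Dt) = √(2 × 1.3 × 460) = 34.58 m.
C/C_peak = exp(−Δx²/(2σ²)) = 0.54 ⇒ Δx = σ·√(−2 ln 0.54) = 34.58 × 1.110 = 38.38 m.
Width = 2Δx = 76.8 m.

76.8 m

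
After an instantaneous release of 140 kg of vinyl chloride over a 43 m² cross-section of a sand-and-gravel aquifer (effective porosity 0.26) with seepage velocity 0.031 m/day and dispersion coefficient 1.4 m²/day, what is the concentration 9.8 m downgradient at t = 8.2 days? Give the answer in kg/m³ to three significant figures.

0.143 kg/m³

For an instantaneous plane source, C(x,t) = M/(n_e·A·√(4πDt)) · exp(−(x−vt)²/(4Dt)), with n_e·A the pore (flow) area.
Plume center vt = 0.031 × 8.2 = 0.2542 m, so the well at 9.8 m is 9.5458 m downgradient of the peak.
√(4πDt) = 12.01 m, giving peak height M/(n_e·A·√(4πDt)) = 140/(0.26 × 43 × 12.01) = 1.043 kg/m³.
(x−vt)²/(4Dt) = (9.5458)²/(4 × 1.4 × 8.2) = 1.984; exp(−1.984) = 0.1375.
C = 1.043 × 0.1375 = 0.143 kg/m³.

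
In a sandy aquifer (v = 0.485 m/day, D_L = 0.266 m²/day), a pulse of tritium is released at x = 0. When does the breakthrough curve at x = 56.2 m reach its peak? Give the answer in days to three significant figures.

For the 1D instantaneous-source solution, setting ∂C/∂t = 0 at fixed x gives v²t² + 2Dt − x² = 0, so t = (√(D² + v²x²) − D)/v².
√(D² + v²x²) = √(0.266² + 0.485² × 56.2²) = 27.26; v² = 0.235225.
t = (27.26 − 0.266)/0.235225 = 115 days (vs. the pure-advection estimate x/v = 116 d).

115 days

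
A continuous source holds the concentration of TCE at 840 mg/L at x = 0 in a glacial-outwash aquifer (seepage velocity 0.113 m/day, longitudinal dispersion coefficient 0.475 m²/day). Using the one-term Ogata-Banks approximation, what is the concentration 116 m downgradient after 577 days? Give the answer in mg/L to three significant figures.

For a continuous step input, C/C₀ ≈ ½·erfc((x−vt)/(2√(Dt))).
vt = 0.113 × 577 = 65.201 m and 2√(Dt) = 2√(0.475 × 577) = 33.11 m.
Argument (x−vt)/(2√(Dt)) = (116 − 65.201)/33.11 = 1.534; ½·erfc(1.534) = 0.01503.
C = 840 × 0.01503 = 12.6 mg/L.

12.6 mg/L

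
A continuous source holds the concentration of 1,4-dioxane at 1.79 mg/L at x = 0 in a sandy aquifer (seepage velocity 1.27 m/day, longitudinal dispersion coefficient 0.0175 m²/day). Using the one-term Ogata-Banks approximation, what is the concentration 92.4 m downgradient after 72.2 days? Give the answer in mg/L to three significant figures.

For a continuous step input, C/C₀ ≈ ½·erfc((x−vt)/(2√(Dt))).
vt = 1.27 × 72.2 = 91.694 m and 2√(Dt) = 2√(0.0175 × 72.2) = 2.248 m.
Argument (x−vt)/(2√(Dt)) = (92.4 − 91.694)/2.248 = 0.3141; ½·erfc(0.3141) = 0.3284.
C = 1.79 × 0.3284 = 0.588 mg/L.

0.588 mg/L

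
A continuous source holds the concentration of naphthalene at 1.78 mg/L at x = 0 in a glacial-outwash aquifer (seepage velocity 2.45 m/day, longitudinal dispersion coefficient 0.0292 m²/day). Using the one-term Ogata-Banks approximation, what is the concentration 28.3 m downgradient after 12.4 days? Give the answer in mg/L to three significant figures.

1.77 mg/L

For a continuous step input, C/C₀ ≈ ½·erfc((x−vt)/(2√(Dt))).
vt = 2.45 × 12.4 = 30.38 m and 2√(Dt) = 2√(0.0292 × 12.4) = 1.203 m.
Argument (x−vt)/(2√(Dt)) = (28.3 − 30.38)/1.203 = -1.729; ½·erfc(-1.729) = 0.9928.
C = 1.78 × 0.9928 = 1.77 mg/L.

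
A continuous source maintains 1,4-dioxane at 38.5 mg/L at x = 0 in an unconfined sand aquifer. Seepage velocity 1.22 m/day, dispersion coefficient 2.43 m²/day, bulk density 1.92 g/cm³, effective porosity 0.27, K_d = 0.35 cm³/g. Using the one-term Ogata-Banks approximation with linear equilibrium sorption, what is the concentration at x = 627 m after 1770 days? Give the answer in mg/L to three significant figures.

Retardation factor R = 1 + ρ_b·K_d/n = 1 + 1.92 × 0.35/0.27 = 3.489.
Sorption retards both mechanisms: v_R = v/R = 0.3497 m/day, D_R = D/R = 0.6965 m²/day.
v_R·t = 0.3497 × 1770 = 618.969 m; 2√(D_R t) = 70.22 m; argument = (627 − 618.969)/70.22 = 0.1144.
C = C₀ × ½·erfc(0.1144) = 38.5 × 0.4357 = 16.8 mg/L.

16.8 mg/L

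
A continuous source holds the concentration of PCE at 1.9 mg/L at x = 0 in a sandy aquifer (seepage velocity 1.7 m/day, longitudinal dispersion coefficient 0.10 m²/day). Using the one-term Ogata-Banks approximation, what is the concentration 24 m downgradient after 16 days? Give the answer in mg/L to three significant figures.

For a continuous step input, C/C₀ ≈ ½·erfc((x−vt)/(2√(Dt))).
vt = 1.7 × 16 = 27.2 m and 2√(Dt) = 2√(0.10 × 16) = 2.530 m.
Argument (x−vt)/(2√(Dt)) = (24 − 27.2)/2.530 = -1.265; ½·erfc(-1.265) = 0.9632.
C = 1.9 × 0.9632 = 1.83 mg/L.

1.83 mg/L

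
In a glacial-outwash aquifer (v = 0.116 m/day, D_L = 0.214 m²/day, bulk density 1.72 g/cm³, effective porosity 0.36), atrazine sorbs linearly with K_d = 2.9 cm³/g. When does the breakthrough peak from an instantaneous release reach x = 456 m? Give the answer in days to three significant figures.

Retardation factor R = 1 + ρ_b·K_d/n = 1 + 1.72 × 2.9/0.36 = 14.86.
Sorption retards both mechanisms: v_R = v/R = 0.007806 m/day, D_R = D/R = 0.01440 m²/day.
Peak time from v_R²t² + 2D_R t − x² = 0: t = (√(D_R² + v_R²x²) − D_R)/v_R².
√(D_R² + v_R²x²) = √(0.01440² + 0.007806² × 456²) = 3.560; v_R² = 6.093e-05.
t = (3.560 − 0.01440)/6.093e-05 = 58200 days.

58200 days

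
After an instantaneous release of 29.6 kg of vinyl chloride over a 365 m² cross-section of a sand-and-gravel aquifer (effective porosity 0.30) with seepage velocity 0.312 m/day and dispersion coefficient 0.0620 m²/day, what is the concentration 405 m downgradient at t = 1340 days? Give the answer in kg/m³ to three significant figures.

For an instantaneous plane source, C(x,t) = M/(n_e·A·√(4πDt)) · exp(−(x−vt)²/(4Dt)), with n_e·A the pore (flow) area.
Plume center vt = 0.312 × 1340 = 418.08 m, so the well at 405 m is 13.08 m upgradient of the peak.
√(4πDt) = 32.31 m, giving peak height M/(n_e·A·√(4πDt)) = 29.6/(0.30 × 365 × 32.31) = 0.008366 kg/m³.
(x−vt)²/(4Dt) = (-13.08)²/(4 × 0.0620 × 1340) = 0.5148; exp(−0.5148) = 0.5976.
C = 0.008366 × 0.5976 = 0.00500 kg/m³.

0.00500 kg/m³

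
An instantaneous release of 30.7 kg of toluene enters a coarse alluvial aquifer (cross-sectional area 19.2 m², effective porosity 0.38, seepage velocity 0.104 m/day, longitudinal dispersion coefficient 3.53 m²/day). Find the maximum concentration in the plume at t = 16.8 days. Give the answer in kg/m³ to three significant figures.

0.154 kg/m³

The peak of an instantaneous 1D plume sits at x = vt; there the Gaussian factor is 1 and C_max = M/(n_e·A·√(4πDt)), where n_e·A is the pore area the mass is dissolved in.
√(4πDt) = √(4π × 3.53 × 16.8) = 27.30 m, so C_max = 30.7/(0.38 × 19.2 × 27.30) = 0.154 kg/m³.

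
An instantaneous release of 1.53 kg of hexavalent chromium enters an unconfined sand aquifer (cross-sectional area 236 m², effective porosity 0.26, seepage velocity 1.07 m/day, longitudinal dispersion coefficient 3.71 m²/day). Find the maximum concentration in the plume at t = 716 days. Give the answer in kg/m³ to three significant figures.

0.000136 kg/m³

The peak of an instantaneous 1D plume sits at x = vt; there the Gaussian factor is 1 and C_max = M/(n_e·A·√(4πDt)), where n_e·A is the pore area the mass is dissolved in.
√(4πDt) = √(4π × 3.71 × 716) = 182.7 m, so C_max = 1.53/(0.26 × 236 × 182.7) = 0.000136 kg/m³.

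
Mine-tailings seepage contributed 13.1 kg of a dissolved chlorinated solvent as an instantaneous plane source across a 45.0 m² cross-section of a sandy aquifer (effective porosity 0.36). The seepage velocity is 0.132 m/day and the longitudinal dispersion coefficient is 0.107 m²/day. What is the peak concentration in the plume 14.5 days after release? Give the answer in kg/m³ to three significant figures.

The peak of an instantaneous 1D plume sits at x = vt; there the Gaussian factor is 1 and C_max = M/(n_e·A·√(4πDt)), where n_e·A is the pore area the mass is dissolved in.
√(4πDt) = √(4π × 0.107 × 14.5) = 4.416 m, so C_max = 13.1/(0.36 × 45.0 × 4.416) = 0.183 kg/m³.

0.183 kg/m³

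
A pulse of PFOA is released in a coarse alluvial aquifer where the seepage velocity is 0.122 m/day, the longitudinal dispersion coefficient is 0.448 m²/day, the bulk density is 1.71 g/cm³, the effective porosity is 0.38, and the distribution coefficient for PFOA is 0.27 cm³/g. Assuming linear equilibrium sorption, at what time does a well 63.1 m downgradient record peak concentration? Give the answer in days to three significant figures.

Retardation factor R = 1 + ρ_b·K_d/n = 1 + 1.71 × 0.27/0.38 = 2.215.
Sorption retards both mechanisms: v_R = v/R = 0.05508 m/day, D_R = D/R = 0.2023 m²/day.
Peak time from v_R²t² + 2D_R t − x² = 0: t = (√(D_R² + v_R²x²) − D_R)/v_R².
√(D_R² + v_R²x²) = √(0.2023² + 0.05508² × 63.1²) = 3.481; v_R² = 0.003034.
t = (3.481 − 0.2023)/0.003034 = 1080 days.

1080 days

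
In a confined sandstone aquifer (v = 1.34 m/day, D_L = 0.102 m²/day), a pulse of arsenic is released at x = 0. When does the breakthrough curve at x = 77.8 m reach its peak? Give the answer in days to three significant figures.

58.0 days

For the 1D instantaneous-source solution, setting ∂C/∂t = 0 at fixed x gives v²t² + 2Dt − x² = 0, so t = (√(D² + v²x²) − D)/v².
√(D² + v²x²) = √(0.102² + 1.34² × 77.8²) = 104.3; v² = 1.7956.
t = (104.3 − 0.102)/1.7956 = 58.0 days (vs. the pure-advection estimate x/v = 58.1 d).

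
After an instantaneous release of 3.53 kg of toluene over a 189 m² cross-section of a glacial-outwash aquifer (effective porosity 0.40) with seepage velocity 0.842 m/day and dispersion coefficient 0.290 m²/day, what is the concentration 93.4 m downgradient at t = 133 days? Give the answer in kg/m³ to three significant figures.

0.000226 kg/m³

For an instantaneous plane source, C(x,t) = M/(n_e·A·√(4πDt)) · exp(−(x−vt)²/(4Dt)), with n_e·A the pore (flow) area.
Plume center vt = 0.842 × 133 = 111.986 m, so the well at 93.4 m is 18.586 m upgradient of the peak.
√(4πDt) = 22.02 m, giving peak height M/(n_e·A·√(4πDt)) = 3.53/(0.40 × 189 × 22.02) = 0.002120 kg/m³.
(x−vt)²/(4Dt) = (-18.586)²/(4 × 0.290 × 133) = 2.239; exp(−2.239) = 0.1066.
C = 0.002120 × 0.1066 = 0.000226 kg/m³.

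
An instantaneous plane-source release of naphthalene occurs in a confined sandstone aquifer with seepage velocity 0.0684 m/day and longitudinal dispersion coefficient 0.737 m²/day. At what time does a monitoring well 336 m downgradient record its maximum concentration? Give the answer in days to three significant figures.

For the 1D instantaneous-source solution, setting ∂C/∂t = 0 at fixed x gives v²t² + 2Dt − x² = 0, so t = (√(D² + v²x²) − D)/v².
√(D² + v²x²) = √(0.737² + 0.0684² × 336²) = 22.99; v² = 0.00467856.
t = (22.99 − 0.737)/0.00467856 = 4760 days (vs. the pure-advection estimate x/v = 4910 d).

4760 days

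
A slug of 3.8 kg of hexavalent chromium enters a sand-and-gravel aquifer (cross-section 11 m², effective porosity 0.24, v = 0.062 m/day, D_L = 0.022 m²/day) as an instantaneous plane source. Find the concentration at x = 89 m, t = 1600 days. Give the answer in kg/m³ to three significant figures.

For an instantaneous plane source, C(x,t) = M/(n_e·A·√(4πDt)) · exp(−(x−vt)²/(4Dt)), with n_e·A the pore (flow) area.
Plume center vt = 0.062 × 1600 = 99.2 m, so the well at 89 m is 10.2 m upgradient of the peak.
√(4πDt) = 21.03 m, giving peak height M/(n_e·A·√(4πDt)) = 3.8/(0.24 × 11 × 21.03) = 0.06844 kg/m³.
(x−vt)²/(4Dt) = (-10.2)²/(4 × 0.022 × 1600) = 0.7389; exp(−0.7389) = 0.4776.
C = 0.06844 × 0.4776 = 0.0327 kg/m³.

0.0327 kg/m³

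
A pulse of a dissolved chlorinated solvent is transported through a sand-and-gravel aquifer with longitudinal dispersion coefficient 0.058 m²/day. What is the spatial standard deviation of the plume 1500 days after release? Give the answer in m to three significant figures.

13.2 m

Dispersive spreading gives a Gaussian with σ² = 2Dt; advection only shifts the center.
σ = √(2 × 0.058 × 1500) = 13.2 m.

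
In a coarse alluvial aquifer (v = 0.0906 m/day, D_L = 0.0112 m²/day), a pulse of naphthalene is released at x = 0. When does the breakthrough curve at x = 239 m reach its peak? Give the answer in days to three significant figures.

2640 days

For the 1D instantaneous-source solution, setting ∂C/∂t = 0 at fixed x gives v²t² + 2Dt − x² = 0, so t = (√(D² + v²x²) − D)/v².
√(D² + v²x²) = √(0.0112² + 0.0906² × 239²) = 21.65; v² = 0.00820836.
t = (21.65 − 0.0112)/0.00820836 = 2640 days (vs. the pure-advection estimate x/v = 2640 d).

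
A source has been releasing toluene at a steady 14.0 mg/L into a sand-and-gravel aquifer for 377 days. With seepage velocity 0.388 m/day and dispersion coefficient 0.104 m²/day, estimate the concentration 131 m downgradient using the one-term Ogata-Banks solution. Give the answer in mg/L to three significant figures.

13.4 mg/L

For a continuous step input, C/C₀ ≈ ½·erfc((x−vt)/(2√(Dt))).
vt = 0.388 × 377 = 146.276 m and 2√(Dt) = 2√(0.104 × 377) = 12.52 m.
Argument (x−vt)/(2√(Dt)) = (131 − 146.276)/12.52 = -1.220; ½·erfc(-1.220) = 0.9578.
C = 14.0 × 0.9578 = 13.4 mg/L.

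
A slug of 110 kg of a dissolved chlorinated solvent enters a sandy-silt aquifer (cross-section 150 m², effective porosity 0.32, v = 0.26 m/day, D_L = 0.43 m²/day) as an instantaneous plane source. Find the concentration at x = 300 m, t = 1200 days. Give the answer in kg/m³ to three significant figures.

0.0265 kg/m³

For an instantaneous plane source, C(x,t) = M/(n_e·A·√(4πDt)) · exp(−(x−vt)²/(4Dt)), with n_e·A the pore (flow) area.
Plume center vt = 0.26 × 1200 = 312 m, so the well at 300 m is 12 m upgradient of the peak.
√(4πDt) = 80.52 m, giving peak height M/(n_e·A·√(4πDt)) = 110/(0.32 × 150 × 80.52) = 0.02846 kg/m³.
(x−vt)²/(4Dt) = (-12)²/(4 × 0.43 × 1200) = 0.06977; exp(−0.06977) = 0.9326.
C = 0.02846 × 0.9326 = 0.0265 kg/m³.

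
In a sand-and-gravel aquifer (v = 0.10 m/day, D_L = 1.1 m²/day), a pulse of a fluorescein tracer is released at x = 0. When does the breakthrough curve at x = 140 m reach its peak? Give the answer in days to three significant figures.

1290 days

For the 1D instantaneous-source solution, setting ∂C/∂t = 0 at fixed x gives v²t² + 2Dt − x² = 0, so t = (√(D² + v²x²) − D)/v².
√(D² + v²x²) = √(1.1² + 0.10² × 140²) = 14.04; v² = 0.01.
t = (14.04 − 1.1)/0.01 = 1290 days (vs. the pure-advection estimate x/v = 1400 d).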